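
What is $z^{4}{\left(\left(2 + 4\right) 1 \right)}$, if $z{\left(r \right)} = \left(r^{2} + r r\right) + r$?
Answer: $37015056$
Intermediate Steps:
$z{\left(r \right)} = r + 2 r^{2}$ ($z{\left(r \right)} = \left(r^{2} + r^{2}\right) + r = 2 r^{2} + r = r + 2 r^{2}$)
$z^{4}{\left(\left(2 + 4\right) 1 \right)} = \left(\left(2 + 4\right) 1 \left(1 + 2 \left(2 + 4\right) 1\right)\right)^{4} = \left(6 \cdot 1 \left(1 + 2 \cdot 6 \cdot 1\right)\right)^{4} = \left(6 \left(1 + 2 \cdot 6\right)\right)^{4} = \left(6 \left(1 + 12\right)\right)^{4} = \left(6 \cdot 13\right)^{4} = 78^{4} = 37015056$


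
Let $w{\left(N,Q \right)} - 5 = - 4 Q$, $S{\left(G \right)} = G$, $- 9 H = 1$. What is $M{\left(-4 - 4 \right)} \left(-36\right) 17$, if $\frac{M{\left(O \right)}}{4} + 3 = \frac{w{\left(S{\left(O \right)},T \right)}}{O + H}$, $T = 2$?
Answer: $\frac{470016}{73} \approx 6438.6$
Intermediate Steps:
$H = - \frac{1}{9}$ ($H = \left(- \frac{1}{9}\right) 1 = - \frac{1}{9} \approx -0.11111$)
$w{\left(N,Q \right)} = 5 - 4 Q$
$M{\left(O \right)} = -12 - \frac{12}{- \frac{1}{9} + O}$ ($M{\left(O \right)} = -12 + 4 \frac{5 - 8}{O - \frac{1}{9}} = -12 + 4 \frac{5 - 8}{- \frac{1}{9} + O} = -12 + 4 \left(- \frac{3}{- \frac{1}{9} + O}\right) = -12 - \frac{12}{- \frac{1}{9} + O}$)
$M{\left(-4 - 4 \right)} \left(-36\right) 17 = \frac{12 \left(-8 - 9 \left(-4 - 4\right)\right)}{-1 + 9 \left(-4 - 4\right)} \left(-36\right) 17 = \frac{12 \left(-8 - -72\right)}{-1 + 9 \left(-8\right)} \left(-36\right) 17 = \frac{12 \left(-8 + 72\right)}{-1 - 72} \left(-36\right) 17 = 12 \frac{1}{-73} \cdot 64 \left(-36\right) 17 = 12 \left(- \frac{1}{73}\right) 64 \left(-36\right) 17 = \left(- \frac{768}{73}\right) \left(-36\right) 17 = \frac{27648}{73} \cdot 17 = \frac{470016}{73}$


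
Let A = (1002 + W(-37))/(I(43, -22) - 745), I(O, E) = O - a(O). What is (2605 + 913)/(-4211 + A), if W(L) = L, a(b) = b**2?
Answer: -4487209/5371613 ≈ -0.83536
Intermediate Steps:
I(O, E) = O - O**2
A = -965/2551 (A = (1002 - 37)/(43*(1 - 1*43) - 745) = 965/(43*(1 - 43) - 745) = 965/(43*(-42) - 745) = 965/(-1806 - 745) = 965/(-2551) = 965*(-1/2551) = -965/2551 ≈ -0.37828)
(2605 + 913)/(-4211 + A) = (2605 + 913)/(-4211 - 965/2551) = 3518/(-10743226/2551) = 3518*(-2551/10743226) = -4487209/5371613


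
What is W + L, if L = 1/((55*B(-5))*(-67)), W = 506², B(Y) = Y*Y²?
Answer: 117936582501/460625 ≈ 2.5604e+5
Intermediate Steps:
B(Y) = Y³
W = 256036
L = 1/460625 (L = 1/((55*(-5)³)*(-67)) = 1/((55*(-125))*(-67)) = 1/(-6875*(-67)) = 1/460625 ≈ 2.1710e-6)
W + L = 256036 + 1/460625 = 117936582501/460625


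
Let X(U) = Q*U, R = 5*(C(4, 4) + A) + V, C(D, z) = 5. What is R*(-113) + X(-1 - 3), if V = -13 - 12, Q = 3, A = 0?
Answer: -12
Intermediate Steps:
V = -25
R = 0 (R = 5*(5 + 0) - 25 = 5*5 - 25 = 25 - 25 = 0)
X(U) = 3*U
R*(-113) + X(-1 - 3) = 0*(-113) + 3*(-1 - 3) = 0 + 3*(-4) = 0 - 12 = -12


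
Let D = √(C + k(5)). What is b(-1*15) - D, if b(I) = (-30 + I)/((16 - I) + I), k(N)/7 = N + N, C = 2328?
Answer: -45/16 - √2398 ≈ -51.782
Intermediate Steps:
k(N) = 14*N (k(N) = 7*(N + N) = 7*(2*N) = 14*N)
b(I) = -15/8 + I/16 (b(I) = (-30 + I)/16 = (-30 + I)*(1/16) = -15/8 + I/16)
D = √2398 (D = √(2328 + 14*5) = √(2328 + 70) = √2398 ≈ 48.969)
b(-1*15) - D = (-15/8 + (-1*15)/16) - √2398 = (-15/8 + (1/16)*(-15)) - √2398 = (-15/8 - 15/16) - √2398 = -45/16 - √2398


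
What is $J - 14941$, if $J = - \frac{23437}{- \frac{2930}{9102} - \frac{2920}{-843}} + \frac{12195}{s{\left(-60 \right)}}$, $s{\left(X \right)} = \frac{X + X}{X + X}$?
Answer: $- \frac{13668440499}{1339325} \approx -10205.0$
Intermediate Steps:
$s{\left(X \right)} = 1$ ($s{\left(X \right)} = \frac{2 X}{2 X} = 2 X \frac{1}{2 X} = 1$)
$J = \frac{6342414326}{1339325}$ ($J = - \frac{23437}{- \frac{2930}{9102} - \frac{2920}{-843}} + \frac{12195}{1} = - \frac{23437}{\left(-2930\right) \frac{1}{9102} - - \frac{2920}{843}} + 12195 \cdot 1 = - \frac{23437}{- \frac{1465}{4551} + \frac{2920}{843}} + 12195 = - \frac{23437}{\frac{1339325}{426277}} + 12195 = \left(-23437\right) \frac{426277}{1339325} + 12195 = - \frac{9990654049}{1339325} + 12195 = \frac{6342414326}{1339325} \approx 4735.5$)
$J - 14941 = \frac{6342414326}{1339325} - 14941 = - \frac{13668440499}{1339325}$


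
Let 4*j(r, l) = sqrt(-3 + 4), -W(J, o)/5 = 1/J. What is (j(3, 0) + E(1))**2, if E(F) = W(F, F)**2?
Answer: 10201/16 ≈ 637.56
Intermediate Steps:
W(J, o) = -5/J
j(r, l) = 1/4 (j(r, l) = sqrt(-3 + 4)/4 = sqrt(1)/4 = (1/4)*1 = 1/4)
E(F) = 25/F**2 (E(F) = (-5/F)**2 = 25/F**2)
(j(3, 0) + E(1))**2 = (1/4 + 25/1**2)**2 = (1/4 + 25*1)**2 = (1/4 + 25)**2 = (101/4)**2 = 10201/16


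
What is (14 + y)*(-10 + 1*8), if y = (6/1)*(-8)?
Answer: 68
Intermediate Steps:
y = -48 (y = (6*1)*(-8) = 6*(-8) = -48)
(14 + y)*(-10 + 1*8) = (14 - 48)*(-10 + 1*8) = -34*(-10 + 8) = -34*(-2) = 68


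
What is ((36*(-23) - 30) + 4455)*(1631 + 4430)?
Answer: 21801417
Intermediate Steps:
((36*(-23) - 30) + 4455)*(1631 + 4430) = ((-828 - 30) + 4455)*6061 = (-858 + 4455)*6061 = 3597*6061 = 21801417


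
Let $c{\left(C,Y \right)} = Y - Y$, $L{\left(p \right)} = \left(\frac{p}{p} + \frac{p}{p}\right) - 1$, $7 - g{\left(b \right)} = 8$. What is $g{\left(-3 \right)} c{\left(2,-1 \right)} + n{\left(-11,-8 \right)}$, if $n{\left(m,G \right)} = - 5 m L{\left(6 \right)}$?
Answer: $55$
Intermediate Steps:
$g{\left(b \right)} = -1$ ($g{\left(b \right)} = 7 - 8 = -1$)
$L{\left(p \right)} = 1$ ($L{\left(p \right)} = \left(1 + 1\right) - 1 = 2 - 1 = 1$)
$c{\left(C,Y \right)} = 0$
$n{\left(m,G \right)} = - 5 m$ ($n{\left(m,G \right)} = - 5 m 1 = - 5 m$)
$g{\left(-3 \right)} c{\left(2,-1 \right)} + n{\left(-11,-8 \right)} = \left(-1\right) 0 - -55 = 0 + 55 = 55$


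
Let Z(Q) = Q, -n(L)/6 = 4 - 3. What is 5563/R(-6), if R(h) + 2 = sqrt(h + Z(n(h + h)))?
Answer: -5563/8 - 5563*I*sqrt(3)/8 ≈ -695.38 - 1204.4*I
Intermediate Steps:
n(L) = -6 (n(L) = -6*(4 - 3) = -6*1 = -6)
R(h) = -2 + sqrt(-6 + h) (R(h) = -2 + sqrt(h - 6) = -2 + sqrt(-6 + h))
5563/R(-6) = 5563/(-2 + sqrt(-6 - 6)) = 5563/(-2 + sqrt(-12)) = 5563/(-2 + 2*I*sqrt(3))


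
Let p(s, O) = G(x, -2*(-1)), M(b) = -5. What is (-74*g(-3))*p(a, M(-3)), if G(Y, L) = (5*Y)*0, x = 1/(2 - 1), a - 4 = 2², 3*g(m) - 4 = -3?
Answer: 0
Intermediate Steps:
g(m) = ⅓ (g(m) = 4/3 + (⅓)*(-3) = 4/3 - 1 = ⅓)
a = 8 (a = 4 + 2² = 4 + 4 = 8)
x = 1 (x = 1/1 = 1)
G(Y, L) = 0
p(s, O) = 0
(-74*g(-3))*p(a, M(-3)) = -74*⅓*0 = -74/3*0 = 0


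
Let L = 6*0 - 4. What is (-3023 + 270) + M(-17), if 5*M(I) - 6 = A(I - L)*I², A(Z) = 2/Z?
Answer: -35889/13 ≈ -2760.7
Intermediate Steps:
L = -4 (L = 0 - 4 = -4)
M(I) = 6/5 + 2*I²/(5*(4 + I)) (M(I) = 6/5 + ((2/(I - 1*(-4)))*I²)/5 = 6/5 + ((2/(I + 4))*I²)/5 = 6/5 + ((2/(4 + I))*I²)/5 = 6/5 + (2*I²/(4 + I))/5 = 6/5 + 2*I²/(5*(4 + I)))
(-3023 + 270) + M(-17) = (-3023 + 270) + 2*(12 + (-17)² + 3*(-17))/(5*(4 - 17)) = -2753 + (⅖)*(12 + 289 - 51)/(-13) = -2753 + (⅖)*(-1/13)*250 = -2753 - 100/13 = -35889/13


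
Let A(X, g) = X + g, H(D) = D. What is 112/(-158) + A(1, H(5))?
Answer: 418/79 ≈ 5.2911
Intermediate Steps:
112/(-158) + A(1, H(5)) = 112/(-158) + (1 + 5) = -1/158*112 + 6 = -56/79 + 6 = 418/79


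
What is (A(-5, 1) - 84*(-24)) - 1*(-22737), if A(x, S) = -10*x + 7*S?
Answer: 24810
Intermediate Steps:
(A(-5, 1) - 84*(-24)) - 1*(-22737) = ((-10*(-5) + 7*1) - 84*(-24)) - 1*(-22737) = ((50 + 7) + 2016) + 22737 = (57 + 2016) + 22737 = 2073 + 22737 = 24810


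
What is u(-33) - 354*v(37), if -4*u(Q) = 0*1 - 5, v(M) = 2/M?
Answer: -2647/148 ≈ -17.885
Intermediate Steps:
u(Q) = 5/4 (u(Q) = -(0*1 - 5)/4 = -(0 - 5)/4 = -¼*(-5) = 5/4)
u(-33) - 354*v(37) = 5/4 - 708/37 = -2647/148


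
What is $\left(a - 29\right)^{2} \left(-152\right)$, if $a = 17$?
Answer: $-21888$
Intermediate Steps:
$\left(a - 29\right)^{2} \left(-152\right) = \left(17 - 29\right)^{2} \left(-152\right) = \left(-12\right)^{2} \left(-152\right) = 144 \left(-152\right) = -21888$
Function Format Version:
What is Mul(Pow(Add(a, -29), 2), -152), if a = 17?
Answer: -21888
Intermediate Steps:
Mul(Pow(Add(a, -29), 2), -152) = Mul(Pow(Add(17, -29), 2), -152) = Mul(Pow(-12, 2), -152) = Mul(144, -152) = -21888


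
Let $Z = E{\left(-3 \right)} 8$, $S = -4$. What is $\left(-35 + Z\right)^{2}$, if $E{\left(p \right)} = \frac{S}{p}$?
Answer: $\frac{5329}{9} \approx 592.11$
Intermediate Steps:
$E{\left(p \right)} = - \frac{4}{p}$
$Z = \frac{32}{3}$ ($Z = - \frac{4}{-3} \cdot 8 = \left(-4\right) \left(- \frac{1}{3}\right) 8 = \frac{4}{3} \cdot 8 = \frac{32}{3} \approx 10.667$)
$\left(-35 + Z\right)^{2} = \left(-35 + \frac{32}{3}\right)^{2} = \left(- \frac{73}{3}\right)^{2} = \frac{5329}{9}$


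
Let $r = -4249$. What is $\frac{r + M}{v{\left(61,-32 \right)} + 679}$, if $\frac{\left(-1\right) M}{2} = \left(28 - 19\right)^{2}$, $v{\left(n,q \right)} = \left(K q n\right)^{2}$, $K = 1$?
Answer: $- \frac{401}{346453} \approx -0.0011574$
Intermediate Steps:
$v{\left(n,q \right)} = n^{2} q^{2}$ ($v{\left(n,q \right)} = \left(1 q n\right)^{2} = \left(q n\right)^{2} = \left(n q\right)^{2} = n^{2} q^{2}$)
$M = -162$ ($M = - 2 \left(28 - 19\right)^{2} = - 2 \cdot 9^{2} = \left(-2\right) 81 = -162$)
$\frac{r + M}{v{\left(61,-32 \right)} + 679} = \frac{-4249 - 162}{61^{2} \left(-32\right)^{2} + 679} = - \frac{4411}{3721 \cdot 1024 + 679} = - \frac{4411}{3810304 + 679} = - \frac{4411}{3810983} = \left(-4411\right) \frac{1}{3810983} = - \frac{401}{346453}$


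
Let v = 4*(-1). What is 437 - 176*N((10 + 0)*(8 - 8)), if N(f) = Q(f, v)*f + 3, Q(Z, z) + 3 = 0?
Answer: -91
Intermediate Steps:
v = -4
Q(Z, z) = -3 (Q(Z, z) = -3 + 0 = -3)
N(f) = 3 - 3*f (N(f) = -3*f + 3 = 3 - 3*f)
437 - 176*N((10 + 0)*(8 - 8)) = 437 - 176*(3 - 3*(10 + 0)*(8 - 8)) = 437 - 176*(3 - 30*0) = 437 - 176*(3 - 3*0) = 437 - 176*(3 + 0) = 437 - 176*3 = 437 - 528 = -91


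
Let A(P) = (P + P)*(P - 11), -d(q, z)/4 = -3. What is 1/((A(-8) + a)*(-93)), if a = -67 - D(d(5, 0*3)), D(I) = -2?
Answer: -1/22227 ≈ -4.4990e-5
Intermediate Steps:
d(q, z) = 12 (d(q, z) = -4*(-3) = 12)
a = -65 (a = -67 - 1*(-2) = -67 + 2 = -65)
A(P) = 2*P*(-11 + P) (A(P) = (2*P)*(-11 + P) = 2*P*(-11 + P))
1/((A(-8) + a)*(-93)) = 1/((2*(-8)*(-11 - 8) - 65)*(-93)) = 1/((2*(-8)*(-19) - 65)*(-93)) = 1/((304 - 65)*(-93)) = 1/(239*(-93)) = 1/(-22227) = -1/22227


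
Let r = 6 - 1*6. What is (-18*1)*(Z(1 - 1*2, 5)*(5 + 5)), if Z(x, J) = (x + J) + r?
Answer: -720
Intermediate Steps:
r = 0 (r = 6 - 6 = 0)
Z(x, J) = J + x (Z(x, J) = (x + J) + 0 = (J + x) + 0 = J + x)
(-18*1)*(Z(1 - 1*2, 5)*(5 + 5)) = (-18*1)*((5 + (1 - 1*2))*(5 + 5)) = -18*(5 + (1 - 2))*10 = -18*(5 - 1)*10 = -72*10 = -18*40 = -720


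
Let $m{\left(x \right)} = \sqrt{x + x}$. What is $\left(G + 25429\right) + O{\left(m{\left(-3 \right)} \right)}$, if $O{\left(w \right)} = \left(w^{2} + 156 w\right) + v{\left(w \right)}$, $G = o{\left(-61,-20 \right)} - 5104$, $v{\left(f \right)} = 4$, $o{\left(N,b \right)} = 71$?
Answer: $20394 + 156 i \sqrt{6} \approx 20394.0 + 382.12 i$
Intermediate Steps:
$G = -5033$ ($G = 71 - 5104 = -5033$)
$m{\left(x \right)} = \sqrt{2} \sqrt{x}$ ($m{\left(x \right)} = \sqrt{2 x} = \sqrt{2} \sqrt{x}$)
$O{\left(w \right)} = 4 + w^{2} + 156 w$ ($O{\left(w \right)} = \left(w^{2} + 156 w\right) + 4 = 4 + w^{2} + 156 w$)
$\left(G + 25429\right) + O{\left(m{\left(-3 \right)} \right)} = \left(-5033 + 25429\right) + \left(4 + \left(\sqrt{2} \sqrt{-3}\right)^{2} + 156 \sqrt{2} \sqrt{-3}\right) = 20396 + \left(4 + \left(\sqrt{2} i \sqrt{3}\right)^{2} + 156 \sqrt{2} i \sqrt{3}\right) = 20396 + \left(4 + \left(i \sqrt{6}\right)^{2} + 156 i \sqrt{6}\right) = 20396 + \left(4 - 6 + 156 i \sqrt{6}\right) = 20396 - \left(2 - 156 i \sqrt{6}\right) = 20394 + 156 i \sqrt{6}$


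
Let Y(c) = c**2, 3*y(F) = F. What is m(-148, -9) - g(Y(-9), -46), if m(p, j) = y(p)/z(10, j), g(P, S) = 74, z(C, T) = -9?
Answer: -1850/27 ≈ -68.519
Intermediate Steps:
y(F) = F/3
m(p, j) = -p/27 (m(p, j) = (p/3)/(-9) = (p/3)*(-1/9) = -p/27)
m(-148, -9) - g(Y(-9), -46) = -1/27*(-148) - 1*74 = 148/27 - 74 = -1850/27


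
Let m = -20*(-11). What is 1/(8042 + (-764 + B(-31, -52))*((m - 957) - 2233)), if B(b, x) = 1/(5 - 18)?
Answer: 13/29605556 ≈ 4.3911e-7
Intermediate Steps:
B(b, x) = -1/13 (B(b, x) = 1/(-13) = -1/13)
m = 220
1/(8042 + (-764 + B(-31, -52))*((m - 957) - 2233)) = 1/(8042 + (-764 - 1/13)*((220 - 957) - 2233)) = 1/(8042 - 9933*(-737 - 2233)/13) = 1/(8042 - 9933/13*(-2970)) = 1/(8042 + 29501010/13) = 1/(29605556/13) = 13/29605556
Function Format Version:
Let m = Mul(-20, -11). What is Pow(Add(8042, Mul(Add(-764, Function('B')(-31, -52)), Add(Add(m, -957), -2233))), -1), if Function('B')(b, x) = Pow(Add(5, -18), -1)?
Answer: Rational(13, 29605556) ≈ 4.3911e-7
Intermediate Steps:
Function('B')(b, x) = Rational(-1, 13) (Function('B')(b, x) = Pow(-13, -1) = Rational(-1, 13))
m = 220
Pow(Add(8042, Mul(Add(-764, Function('B')(-31, -52)), Add(Add(m, -957), -2233))), -1) = Pow(Add(8042, Mul(Add(-764, Rational(-1, 13)), Add(Add(220, -957), -2233))), -1) = Pow(Add(8042, Mul(Rational(-9933, 13), Add(-737, -2233))), -1) = Pow(Add(8042, Mul(Rational(-9933, 13), -2970)), -1) = Pow(Add(8042, Rational(29501010, 13)), -1) = Pow(Rational(29605556, 13), -1) = Rational(13, 29605556)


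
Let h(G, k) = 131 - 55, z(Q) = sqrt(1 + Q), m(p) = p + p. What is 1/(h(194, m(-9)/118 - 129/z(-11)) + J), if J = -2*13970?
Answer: -1/27864 ≈ -3.5889e-5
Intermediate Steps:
m(p) = 2*p
h(G, k) = 76
J = -27940
1/(h(194, m(-9)/118 - 129/z(-11)) + J) = 1/(76 - 27940) = 1/(-27864) = -1/27864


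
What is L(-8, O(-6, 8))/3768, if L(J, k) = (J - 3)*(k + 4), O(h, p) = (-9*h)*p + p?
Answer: -407/314 ≈ -1.2962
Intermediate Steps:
O(h, p) = p - 9*h*p (O(h, p) = -9*h*p + p = p - 9*h*p)
L(J, k) = (-3 + J)*(4 + k)
L(-8, O(-6, 8))/3768 = (-12 - 24*(1 - 9*(-6)) + 4*(-8) - 64*(1 - 9*(-6)))/3768 = (-12 - 24*(1 + 54) - 32 - 64*(1 + 54))*(1/3768) = (-12 - 24*55 - 32 - 64*55)*(1/3768) = (-12 - 3*440 - 32 - 8*440)*(1/3768) = (-12 - 1320 - 32 - 3520)*(1/3768) = -4884*1/3768 = -407/314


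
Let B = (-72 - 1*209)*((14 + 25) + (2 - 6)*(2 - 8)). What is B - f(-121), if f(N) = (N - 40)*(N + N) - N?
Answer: -56786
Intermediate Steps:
f(N) = -N + 2*N*(-40 + N) (f(N) = (-40 + N)*(2*N) - N = 2*N*(-40 + N) - N = -N + 2*N*(-40 + N))
B = -17703 (B = (-72 - 209)*(39 - 4*(-6)) = -281*(39 + 24) = -281*63 = -17703)
B - f(-121) = -17703 - (-121)*(-81 + 2*(-121)) = -17703 - (-121)*(-81 - 242) = -17703 - (-121)*(-323) = -17703 - 1*39083 = -17703 - 39083 = -56786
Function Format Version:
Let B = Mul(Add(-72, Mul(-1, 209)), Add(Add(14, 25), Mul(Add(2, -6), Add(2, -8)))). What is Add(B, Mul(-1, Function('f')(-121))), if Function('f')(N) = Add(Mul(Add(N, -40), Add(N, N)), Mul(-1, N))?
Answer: -56786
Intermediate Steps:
Function('f')(N) = Add(Mul(-1, N), Mul(2, N, Add(-40, N))) (Function('f')(N) = Add(Mul(Add(-40, N), Mul(2, N)), Mul(-1, N)) = Add(Mul(2, N, Add(-40, N)), Mul(-1, N)) = Add(Mul(-1, N), Mul(2, N, Add(-40, N))))
B = -17703 (B = Mul(Add(-72, -209), Add(39, Mul(-4, -6))) = Mul(-281, Add(39, 24)) = Mul(-281, 63) = -17703)
Add(B, Mul(-1, Function('f')(-121))) = Add(-17703, Mul(-1, Mul(-121, Add(-81, Mul(2, -121))))) = Add(-17703, Mul(-1, Mul(-121, Add(-81, -242)))) = Add(-17703, Mul(-1, Mul(-121, -323))) = Add(-17703, Mul(-1, 39083)) = Add(-17703, -39083) = -56786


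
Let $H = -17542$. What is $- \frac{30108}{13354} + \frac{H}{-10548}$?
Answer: $- \frac{20830829}{35214498} \approx -0.59154$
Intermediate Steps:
$- \frac{30108}{13354} + \frac{H}{-10548} = - \frac{30108}{13354} - \frac{17542}{-10548} = \left(-30108\right) \frac{1}{13354} - - \frac{8771}{5274} = - \frac{15054}{6677} + \frac{8771}{5274} = - \frac{20830829}{35214498}$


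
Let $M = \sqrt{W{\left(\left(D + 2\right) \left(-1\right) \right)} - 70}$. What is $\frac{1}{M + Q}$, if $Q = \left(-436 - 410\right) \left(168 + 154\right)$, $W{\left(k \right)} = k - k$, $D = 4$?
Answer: $- \frac{19458}{5300592701} - \frac{i \sqrt{70}}{74208297814} \approx -3.6709 \cdot 10^{-6} - 1.1274 \cdot 10^{-10} i$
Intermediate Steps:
$W{\left(k \right)} = 0$
$M = i \sqrt{70}$ ($M = \sqrt{0 - 70} = \sqrt{-70} = i \sqrt{70} \approx 8.3666 i$)
$Q = -272412$ ($Q = \left(-846\right) 322 = -272412$)
$\frac{1}{M + Q} = \frac{1}{i \sqrt{70} - 272412} = \frac{1}{-272412 + i \sqrt{70}}$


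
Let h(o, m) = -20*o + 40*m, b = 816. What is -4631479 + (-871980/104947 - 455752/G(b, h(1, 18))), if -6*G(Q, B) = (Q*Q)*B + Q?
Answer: -4719852064670617638/1019079132899 ≈ -4.6315e+6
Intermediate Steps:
G(Q, B) = -Q/6 - B*Q²/6 (G(Q, B) = -((Q*Q)*B + Q)/6 = -(Q²*B + Q)/6 = -(B*Q² + Q)/6 = -(Q + B*Q²)/6 = -Q/6 - B*Q²/6)
-4631479 + (-871980/104947 - 455752/G(b, h(1, 18))) = -4631479 + (-871980/104947 - 455752*(-1/(136*(1 + (-20*1 + 40*18)*816)))) = -4631479 + (-871980*1/104947 - 455752*(-1/(136*(1 + (-20 + 720)*816)))) = -4631479 + (-871980/104947 - 455752*(-1/(136*(1 + 700*816)))) = -4631479 + (-871980/104947 - 455752*(-1/(136*(1 + 571200)))) = -4631479 + (-871980/104947 - 455752/((-⅙*816*571201))) = -4631479 + (-871980/104947 - 455752/(-77683336)) = -4631479 + (-871980/104947 - 455752*(-1/77683336)) = -4631479 + (-871980/104947 + 56969/9710417) = -4631479 - 8461310690017/1019079132899 = -4719852064670617638/1019079132899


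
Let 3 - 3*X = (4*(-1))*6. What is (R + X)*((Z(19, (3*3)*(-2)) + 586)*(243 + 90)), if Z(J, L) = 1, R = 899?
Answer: 177487668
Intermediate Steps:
X = 9 (X = 1 - 4*(-1)*6/3 = 1 - (-4)*6/3 = 1 - ⅓*(-24) = 1 + 8 = 9)
(R + X)*((Z(19, (3*3)*(-2)) + 586)*(243 + 90)) = (899 + 9)*((1 + 586)*(243 + 90)) = 908*(587*333) = 908*195471 = 177487668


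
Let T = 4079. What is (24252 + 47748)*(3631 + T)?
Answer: 555120000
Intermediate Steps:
(24252 + 47748)*(3631 + T) = (24252 + 47748)*(3631 + 4079) = 72000*7710 = 555120000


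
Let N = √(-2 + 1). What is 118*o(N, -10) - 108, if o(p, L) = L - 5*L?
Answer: 4612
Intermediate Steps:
N = I (N = √(-1) = I ≈ 1.0*I)
o(p, L) = -4*L (o(p, L) = L - 5*L = -4*L)
118*o(N, -10) - 108 = 118*(-4*(-10)) - 108 = 118*40 - 108 = 4720 - 108 = 4612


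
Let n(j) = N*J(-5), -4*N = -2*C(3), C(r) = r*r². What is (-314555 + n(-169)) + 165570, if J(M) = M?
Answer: -298105/2 ≈ -1.4905e+5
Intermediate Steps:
C(r) = r³
N = 27/2 (N = -(-1)*3³/2 = -(-1)*27/2 = -¼*(-54) = 27/2 ≈ 13.500)
n(j) = -135/2 (n(j) = (27/2)*(-5) = -135/2)
(-314555 + n(-169)) + 165570 = (-314555 - 135/2) + 165570 = -629245/2 + 165570 = -298105/2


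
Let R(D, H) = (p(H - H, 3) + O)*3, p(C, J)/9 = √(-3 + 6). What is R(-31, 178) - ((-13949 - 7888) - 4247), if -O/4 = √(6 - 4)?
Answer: 26084 - 12*√2 + 27*√3 ≈ 26114.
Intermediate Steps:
p(C, J) = 9*√3 (p(C, J) = 9*√(-3 + 6) = 9*√3)
O = -4*√2 (O = -4*√(6 - 4) = -4*√2 ≈ -5.6569)
R(D, H) = -12*√2 + 27*√3 (R(D, H) = (9*√3 - 4*√2)*3 = (-4*√2 + 9*√3)*3 = -12*√2 + 27*√3)
R(-31, 178) - ((-13949 - 7888) - 4247) = (-12*√2 + 27*√3) - ((-13949 - 7888) - 4247) = (-12*√2 + 27*√3) - (-21837 - 4247) = (-12*√2 + 27*√3) - 1*(-26084) = (-12*√2 + 27*√3) + 26084 = 26084 - 12*√2 + 27*√3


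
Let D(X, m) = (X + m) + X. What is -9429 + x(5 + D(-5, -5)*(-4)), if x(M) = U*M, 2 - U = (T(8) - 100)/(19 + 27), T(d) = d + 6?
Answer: -211082/23 ≈ -9177.5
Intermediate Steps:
D(X, m) = m + 2*X
T(d) = 6 + d
U = 89/23 (U = 2 - ((6 + 8) - 100)/(19 + 27) = 2 - (14 - 100)/46 = 2 - (-86)/46 = 2 - 1*(-43/23) = 2 + 43/23 = 89/23 ≈ 3.8696)
x(M) = 89*M/23
-9429 + x(5 + D(-5, -5)*(-4)) = -9429 + 89*(5 + (-5 + 2*(-5))*(-4))/23 = -9429 + 89*(5 + (-5 - 10)*(-4))/23 = -9429 + 89*(5 - 15*(-4))/23 = -9429 + 89*(5 + 60)/23 = -9429 + (89/23)*65 = -9429 + 5785/23 = -211082/23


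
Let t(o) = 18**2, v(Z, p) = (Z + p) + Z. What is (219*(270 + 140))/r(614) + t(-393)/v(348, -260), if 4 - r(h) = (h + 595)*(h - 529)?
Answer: -1463469/11200949 ≈ -0.13066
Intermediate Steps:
r(h) = 4 - (-529 + h)*(595 + h) (r(h) = 4 - (h + 595)*(h - 529) = 4 - (595 + h)*(-529 + h) = 4 - (-529 + h)*(595 + h))
v(Z, p) = p + 2*Z
t(o) = 324
(219*(270 + 140))/r(614) + t(-393)/v(348, -260) = (219*(270 + 140))/(314759 - 1*614**2 - 66*614) + 324/(-260 + 2*348) = (219*410)/(314759 - 1*376996 - 40524) + 324/(-260 + 696) = 89790/(314759 - 376996 - 40524) + 324/436 = 89790/(-102761) + 324*(1/436) = 89790*(-1/102761) + 81/109 = -89790/102761 + 81/109 = -1463469/11200949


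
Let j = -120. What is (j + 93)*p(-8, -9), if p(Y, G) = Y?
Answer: 216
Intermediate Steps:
(j + 93)*p(-8, -9) = (-120 + 93)*(-8) = -27*(-8) = 216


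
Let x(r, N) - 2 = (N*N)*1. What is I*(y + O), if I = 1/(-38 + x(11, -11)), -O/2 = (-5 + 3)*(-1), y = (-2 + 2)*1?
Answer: -4/85 ≈ -0.047059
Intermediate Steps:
x(r, N) = 2 + N² (x(r, N) = 2 + (N*N)*1 = 2 + N²*1 = 2 + N²)
y = 0 (y = 0*1 = 0)
O = -4 (O = -2*(-5 + 3)*(-1) = -(-4)*(-1) = -2*2 = -4)
I = 1/85 (I = 1/(-38 + (2 + (-11)²)) = 1/(-38 + (2 + 121)) = 1/(-38 + 123) = 1/85 ≈ 0.011765)
I*(y + O) = (0 - 4)/85 = (1/85)*(-4) = -4/85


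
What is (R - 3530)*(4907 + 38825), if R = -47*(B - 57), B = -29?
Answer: 22390784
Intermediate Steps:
R = 4042 (R = -47*(-29 - 57) = -47*(-86) = 4042)
(R - 3530)*(4907 + 38825) = (4042 - 3530)*(4907 + 38825) = 512*43732 = 22390784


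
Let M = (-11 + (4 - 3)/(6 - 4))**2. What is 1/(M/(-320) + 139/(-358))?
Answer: -229120/167899 ≈ -1.3646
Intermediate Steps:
M = 441/4 (M = (-11 + 1/2)**2 = (-21/2)**2 = 441/4 ≈ 110.25)
1/(M/(-320) + 139/(-358)) = 1/((441/4)/(-320) + 139/(-358)) = 1/((441/4)*(-1/320) + 139*(-1/358)) = 1/(-441/1280 - 139/358) = 1/(-167899/229120) = -229120/167899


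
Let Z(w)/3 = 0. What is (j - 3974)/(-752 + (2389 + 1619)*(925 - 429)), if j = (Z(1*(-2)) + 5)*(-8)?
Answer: -2007/993608 ≈ -0.0020199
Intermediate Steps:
Z(w) = 0 (Z(w) = 3*0 = 0)
j = -40 (j = (0 + 5)*(-8) = 5*(-8) = -40)
(j - 3974)/(-752 + (2389 + 1619)*(925 - 429)) = (-40 - 3974)/(-752 + (2389 + 1619)*(925 - 429)) = -4014/(-752 + 4008*496) = -4014/(-752 + 1987968) = -4014/1987216 = -4014*1/1987216 = -2007/993608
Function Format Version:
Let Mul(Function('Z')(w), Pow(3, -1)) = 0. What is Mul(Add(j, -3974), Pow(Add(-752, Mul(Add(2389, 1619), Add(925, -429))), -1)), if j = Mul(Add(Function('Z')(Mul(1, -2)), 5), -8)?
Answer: Rational(-2007, 993608) ≈ -0.0020199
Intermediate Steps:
Function('Z')(w) = 0 (Function('Z')(w) = Mul(3, 0) = 0)
j = -40 (j = Mul(Add(0, 5), -8) = Mul(5, -8) = -40)
Mul(Add(j, -3974), Pow(Add(-752, Mul(Add(2389, 1619), Add(925, -429))), -1)) = Mul(Add(-40, -3974), Pow(Add(-752, Mul(Add(2389, 1619), Add(925, -429))), -1)) = Mul(-4014, Pow(Add(-752, Mul(4008, 496)), -1)) = Mul(-4014, Pow(Add(-752, 1987968), -1)) = Mul(-4014, Pow(1987216, -1)) = Mul(-4014, Rational(1, 1987216)) = Rational(-2007, 993608)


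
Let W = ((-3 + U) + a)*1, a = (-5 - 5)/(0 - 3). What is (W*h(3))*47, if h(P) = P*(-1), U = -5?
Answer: 658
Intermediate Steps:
a = 10/3 (a = -10/(-3) = -10*(-⅓) = 10/3 ≈ 3.3333)
h(P) = -P
W = -14/3 (W = ((-3 - 5) + 10/3)*1 = (-8 + 10/3)*1 = -14/3*1 = -14/3 ≈ -4.6667)
(W*h(3))*47 = -(-14)*3/3*47 = -14/3*(-3)*47 = 14*47 = 658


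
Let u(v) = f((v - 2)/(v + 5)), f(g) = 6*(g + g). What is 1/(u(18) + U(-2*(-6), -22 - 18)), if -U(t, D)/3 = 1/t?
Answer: 92/745 ≈ 0.12349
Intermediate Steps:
f(g) = 12*g (f(g) = 6*(2*g) = 12*g)
u(v) = 12*(-2 + v)/(5 + v) (u(v) = 12*((v - 2)/(v + 5)) = 12*((-2 + v)/(5 + v)) = 12*(-2 + v)/(5 + v))
U(t, D) = -3/t
1/(u(18) + U(-2*(-6), -22 - 18)) = 1/(12*(-2 + 18)/(5 + 18) - 3/((-2*(-6)))) = 1/(12*16/23 - 3/12) = 1/(12*(1/23)*16 - 3*1/12) = 1/(192/23 - ¼) = 1/(745/92) = 92/745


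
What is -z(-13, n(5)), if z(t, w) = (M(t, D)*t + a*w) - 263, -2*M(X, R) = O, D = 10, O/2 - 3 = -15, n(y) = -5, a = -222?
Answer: -691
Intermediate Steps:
O = -24 (O = 6 + 2*(-15) = 6 - 30 = -24)
M(X, R) = 12 (M(X, R) = -1/2*(-24) = 12)
z(t, w) = -263 - 222*w + 12*t (z(t, w) = (12*t - 222*w) - 263 = (-222*w + 12*t) - 263 = -263 - 222*w + 12*t)
-z(-13, n(5)) = -(-263 - 222*(-5) + 12*(-13)) = -(-263 + 1110 - 156) = -1*691 = -691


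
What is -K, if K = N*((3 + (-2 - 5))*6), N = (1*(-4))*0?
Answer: 0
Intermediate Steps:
N = 0 (N = -4*0 = 0)
K = 0 (K = 0*((3 + (-2 - 5))*6) = 0*((3 - 7)*6) = 0*(-4*6) = 0*(-24) = 0)
-K = -1*0 = 0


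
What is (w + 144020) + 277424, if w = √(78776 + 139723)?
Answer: 421444 + √218499 ≈ 4.2191e+5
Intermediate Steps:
w = √218499 ≈ 467.44
(w + 144020) + 277424 = (√218499 + 144020) + 277424 = (144020 + √218499) + 277424 = 421444 + √218499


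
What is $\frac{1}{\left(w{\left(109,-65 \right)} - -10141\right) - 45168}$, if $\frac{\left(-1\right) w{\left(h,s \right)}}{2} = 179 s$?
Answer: $- \frac{1}{11757} \approx -8.5056 \cdot 10^{-5}$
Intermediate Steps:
$w{\left(h,s \right)} = - 358 s$ ($w{\left(h,s \right)} = - 2 \cdot 179 s = - 358 s$)
$\frac{1}{\left(w{\left(109,-65 \right)} - -10141\right) - 45168} = \frac{1}{\left(\left(-358\right) \left(-65\right) - -10141\right) - 45168} = \frac{1}{\left(23270 + 10141\right) - 45168} = \frac{1}{33411 - 45168} = \frac{1}{-11757} = - \frac{1}{11757}$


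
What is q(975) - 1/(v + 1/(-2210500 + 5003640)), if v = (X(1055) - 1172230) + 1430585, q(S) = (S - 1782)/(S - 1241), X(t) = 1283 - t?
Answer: 582861883165907/192120766485186 ≈ 3.0338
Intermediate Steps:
q(S) = (-1782 + S)/(-1241 + S)
v = 258583 (v = ((1283 - 1*1055) - 1172230) + 1430585 = ((1283 - 1055) - 1172230) + 1430585 = (228 - 1172230) + 1430585 = -1172002 + 1430585 = 258583)
q(975) - 1/(v + 1/(-2210500 + 5003640)) = (-1782 + 975)/(-1241 + 975) - 1/(258583 + 1/(-2210500 + 5003640)) = -807/(-266) - 1/(258583 + 1/2793140) = -1/266*(-807) - 1/(258583 + 1/2793140) = 807/266 - 1/722258520621/2793140 = 807/266 - 1*2793140/722258520621 = 807/266 - 2793140/722258520621 = 582861883165907/192120766485186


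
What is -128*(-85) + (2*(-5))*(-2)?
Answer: 10900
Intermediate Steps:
-128*(-85) + (2*(-5))*(-2) = 10880 - 10*(-2) = 10880 + 20 = 10900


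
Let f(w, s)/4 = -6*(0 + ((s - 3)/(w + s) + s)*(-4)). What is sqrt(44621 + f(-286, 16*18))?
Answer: sqrt(85949) ≈ 293.17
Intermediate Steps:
f(w, s) = 96*s + 96*(-3 + s)/(s + w) (f(w, s) = 4*(-6*(0 + ((s - 3)/(w + s) + s)*(-4))) = 4*(-6*(0 + ((-3 + s)/(s + w) + s)*(-4))) = 4*(-6*(0 + (s + (-3 + s)/(s + w))*(-4))) = 4*(-6*(0 + (-4*s - 4*(-3 + s)/(s + w)))) = 4*(-6*(-4*s - 4*(-3 + s)/(s + w))) = 4*(24*s + 24*(-3 + s)/(s + w)) = 96*s + 96*(-3 + s)/(s + w))
sqrt(44621 + f(-286, 16*18)) = sqrt(44621 + 96*(-3 + 16*18 + (16*18)**2 + (16*18)*(-286))/(16*18 - 286)) = sqrt(44621 + 96*(-3 + 288 + 288**2 + 288*(-286))/(288 - 286)) = sqrt(44621 + 96*(-3 + 288 + 82944 - 82368)/2) = sqrt(44621 + 96*(1/2)*861) = sqrt(44621 + 41328) = sqrt(85949)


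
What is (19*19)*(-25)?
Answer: -9025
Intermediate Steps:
(19*19)*(-25) = 361*(-25) = -9025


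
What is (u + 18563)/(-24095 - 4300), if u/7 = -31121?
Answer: 66428/9465 ≈ 7.0183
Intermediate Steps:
u = -217847 (u = 7*(-31121) = -217847)
(u + 18563)/(-24095 - 4300) = (-217847 + 18563)/(-24095 - 4300) = -199284/(-28395) = -199284*(-1/28395) = 66428/9465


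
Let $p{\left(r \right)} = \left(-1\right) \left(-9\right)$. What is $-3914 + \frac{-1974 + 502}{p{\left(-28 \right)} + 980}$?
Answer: $- \frac{168366}{43} \approx -3915.5$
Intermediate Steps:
$p{\left(r \right)} = 9$
$-3914 + \frac{-1974 + 502}{p{\left(-28 \right)} + 980} = -3914 + \frac{-1974 + 502}{9 + 980} = -3914 - \frac{1472}{989} = -3914 - \frac{64}{43} = - \frac{168366}{43}$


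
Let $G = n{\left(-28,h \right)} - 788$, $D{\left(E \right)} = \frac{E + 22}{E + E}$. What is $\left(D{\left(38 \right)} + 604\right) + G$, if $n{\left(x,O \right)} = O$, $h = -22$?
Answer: $- \frac{3899}{19} \approx -205.21$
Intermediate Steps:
$D{\left(E \right)} = \frac{22 + E}{2 E}$
$G = -810$ ($G = -22 - 788 = -810$)
$\left(D{\left(38 \right)} + 604\right) + G = \left(\frac{22 + 38}{2 \cdot 38} + 604\right) - 810 = \left(\frac{1}{2} \cdot \frac{1}{38} \cdot 60 + 604\right) - 810 = \left(\frac{15}{19} + 604\right) - 810 = \frac{11491}{19} - 810 = - \frac{3899}{19}$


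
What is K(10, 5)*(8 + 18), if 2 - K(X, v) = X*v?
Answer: -1248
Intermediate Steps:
K(X, v) = 2 - X*v
K(10, 5)*(8 + 18) = (2 - 1*10*5)*(8 + 18) = (2 - 50)*26 = -48*26 = -1248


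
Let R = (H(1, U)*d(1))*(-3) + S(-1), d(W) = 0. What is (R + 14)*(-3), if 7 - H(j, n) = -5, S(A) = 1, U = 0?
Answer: -45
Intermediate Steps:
H(j, n) = 12 (H(j, n) = 7 - 1*(-5) = 7 + 5 = 12)
R = 1 (R = (12*0)*(-3) + 1 = 0*(-3) + 1 = 0 + 1 = 1)
(R + 14)*(-3) = (1 + 14)*(-3) = 15*(-3) = -45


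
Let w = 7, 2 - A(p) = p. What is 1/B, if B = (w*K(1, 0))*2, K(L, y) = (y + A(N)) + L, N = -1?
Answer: 1/56 ≈ 0.017857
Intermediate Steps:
A(p) = 2 - p
K(L, y) = 3 + L + y (K(L, y) = (y + (2 - 1*(-1))) + L = (y + (2 + 1)) + L = (y + 3) + L = (3 + y) + L = 3 + L + y)
B = 56 (B = (7*(3 + 1 + 0))*2 = (7*4)*2 = 28*2 = 56)
1/B = 1/56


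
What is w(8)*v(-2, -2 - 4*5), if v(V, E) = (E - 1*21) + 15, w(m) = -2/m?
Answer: 7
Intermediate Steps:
v(V, E) = -6 + E (v(V, E) = (E - 21) + 15 = (-21 + E) + 15 = -6 + E)
w(8)*v(-2, -2 - 4*5) = (-2/8)*(-6 + (-2 - 4*5)) = (-2*⅛)*(-6 + (-2 - 4*5)) = -(-6 + (-2 - 20))/4 = -(-6 - 22)/4 = -¼*(-28) = 7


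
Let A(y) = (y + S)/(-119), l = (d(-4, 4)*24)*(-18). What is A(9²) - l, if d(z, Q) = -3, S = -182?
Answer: -154123/119 ≈ -1295.2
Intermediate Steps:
l = 1296 (l = -3*24*(-18) = -72*(-18) = 1296)
A(y) = 26/17 - y/119 (A(y) = (y - 182)/(-119) = -(-182 + y)/119 = 26/17 - y/119)
A(9²) - l = (26/17 - 1/119*9²) - 1*1296 = (26/17 - 1/119*81) - 1296 = (26/17 - 81/119) - 1296 = 101/119 - 1296 = -154123/119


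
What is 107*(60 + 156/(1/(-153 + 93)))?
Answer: -995100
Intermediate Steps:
107*(60 + 156/(1/(-153 + 93))) = 107*(60 + 156/(1/(-60))) = 107*(60 + 156/(-1/60)) = 107*(60 + 156*(-60)) = 107*(60 - 9360) = 107*(-9300) = -995100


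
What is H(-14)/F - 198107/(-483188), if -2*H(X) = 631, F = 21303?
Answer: 4067827607/10293353964 ≈ 0.39519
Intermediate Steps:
H(X) = -631/2 (H(X) = -½*631 = -631/2)
H(-14)/F - 198107/(-483188) = -631/2/21303 - 198107/(-483188) = -631/2*1/21303 - 198107*(-1/483188) = -631/42606 + 198107/483188 = 4067827607/10293353964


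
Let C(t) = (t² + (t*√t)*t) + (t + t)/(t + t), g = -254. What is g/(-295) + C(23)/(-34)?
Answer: -73857/5015 - 529*√23/34 ≈ -89.345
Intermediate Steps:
C(t) = 1 + t² + t^(5/2) (C(t) = (t² + t^(3/2)*t) + (2*t)/((2*t)) = (t² + t^(5/2)) + (2*t)*(1/(2*t)) = (t² + t^(5/2)) + 1 = 1 + t² + t^(5/2))
g/(-295) + C(23)/(-34) = -254/(-295) + (1 + 23² + 23^(5/2))/(-34) = -254*(-1/295) + (1 + 529 + 529*√23)*(-1/34) = 254/295 + (530 + 529*√23)*(-1/34) = 254/295 + (-265/17 - 529*√23/34) = -73857/5015 - 529*√23/34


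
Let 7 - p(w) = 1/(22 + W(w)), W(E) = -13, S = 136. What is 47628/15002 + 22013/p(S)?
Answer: 1487552085/465062 ≈ 3198.6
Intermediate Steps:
p(w) = 62/9 (p(w) = 7 - 1/(22 - 13) = 7 - 1/9 = 7 - 1*⅑ = 7 - ⅑ = 62/9)
47628/15002 + 22013/p(S) = 47628/15002 + 22013/(62/9) = 47628*(1/15002) + 22013*(9/62) = 23814/7501 + 198117/62 = 1487552085/465062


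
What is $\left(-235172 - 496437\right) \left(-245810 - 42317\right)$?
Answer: $210796306343$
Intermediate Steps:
$\left(-235172 - 496437\right) \left(-245810 - 42317\right) = \left(-731609\right) \left(-288127\right) = 210796306343$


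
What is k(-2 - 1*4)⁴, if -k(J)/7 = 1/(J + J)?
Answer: 2401/20736 ≈ 0.11579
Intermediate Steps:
k(J) = -7/(2*J) (k(J) = -7/(J + J) = -7*1/(2*J) = -7/(2*J))
k(-2 - 1*4)⁴ = (-7/(2*(-2 - 1*4)))⁴ = (-7/(2*(-2 - 4)))⁴ = (-7/2/(-6))⁴ = (-7/2*(-⅙))⁴ = (7/12)⁴ = 2401/20736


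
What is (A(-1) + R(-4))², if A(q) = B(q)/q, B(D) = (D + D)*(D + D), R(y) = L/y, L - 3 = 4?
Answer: 529/16 ≈ 33.063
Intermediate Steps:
L = 7 (L = 3 + 4 = 7)
R(y) = 7/y
B(D) = 4*D² (B(D) = (2*D)*(2*D) = 4*D²)
A(q) = 4*q (A(q) = (4*q²)/q = 4*q)
(A(-1) + R(-4))² = (4*(-1) + 7/(-4))² = (-4 + 7*(-¼))² = (-4 - 7/4)² = (-23/4)² = 529/16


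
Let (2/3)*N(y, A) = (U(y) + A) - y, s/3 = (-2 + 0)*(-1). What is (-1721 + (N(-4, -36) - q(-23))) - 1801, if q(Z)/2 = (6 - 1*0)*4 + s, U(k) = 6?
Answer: -3621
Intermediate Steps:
s = 6 (s = 3*((-2 + 0)*(-1)) = 3*(-2*(-1)) = 3*2 = 6)
N(y, A) = 9 - 3*y/2 + 3*A/2 (N(y, A) = 3*((6 + A) - y)/2 = 3*(6 + A - y)/2 = 9 - 3*y/2 + 3*A/2)
q(Z) = 60 (q(Z) = 2*((6 - 1*0)*4 + 6) = 2*((6 + 0)*4 + 6) = 2*(6*4 + 6) = 2*(24 + 6) = 2*30 = 60)
(-1721 + (N(-4, -36) - q(-23))) - 1801 = (-1721 + ((9 - 3/2*(-4) + (3/2)*(-36)) - 1*60)) - 1801 = (-1721 + ((9 + 6 - 54) - 60)) - 1801 = (-1721 + (-39 - 60)) - 1801 = (-1721 - 99) - 1801 = -1820 - 1801 = -3621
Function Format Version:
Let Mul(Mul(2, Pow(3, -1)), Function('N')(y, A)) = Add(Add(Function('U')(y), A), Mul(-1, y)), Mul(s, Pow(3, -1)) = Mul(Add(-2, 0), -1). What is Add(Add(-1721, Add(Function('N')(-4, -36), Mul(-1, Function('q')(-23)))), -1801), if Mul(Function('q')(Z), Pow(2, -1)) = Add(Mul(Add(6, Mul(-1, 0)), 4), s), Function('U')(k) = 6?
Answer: -3621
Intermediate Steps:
s = 6 (s = Mul(3, Mul(Add(-2, 0), -1)) = Mul(3, Mul(-2, -1)) = Mul(3, 2) = 6)
Function('N')(y, A) = Add(9, Mul(Rational(-3, 2), y), Mul(Rational(3, 2), A)) (Function('N')(y, A) = Mul(Rational(3, 2), Add(Add(6, A), Mul(-1, y))) = Mul(Rational(3, 2), Add(6, A, Mul(-1, y))) = Add(9, Mul(Rational(-3, 2), y), Mul(Rational(3, 2), A)))
Function('q')(Z) = 60 (Function('q')(Z) = Mul(2, Add(Mul(Add(6, Mul(-1, 0)), 4), 6)) = Mul(2, Add(Mul(Add(6, 0), 4), 6)) = Mul(2, Add(Mul(6, 4), 6)) = Mul(2, Add(24, 6)) = Mul(2, 30) = 60)
Add(Add(-1721, Add(Function('N')(-4, -36), Mul(-1, Function('q')(-23)))), -1801) = Add(Add(-1721, Add(Add(9, Mul(Rational(-3, 2), -4), Mul(Rational(3, 2), -36)), Mul(-1, 60))), -1801) = Add(Add(-1721, Add(Add(9, 6, -54), -60)), -1801) = Add(Add(-1721, Add(-39, -60)), -1801) = Add(Add(-1721, -99), -1801) = Add(-1820, -1801) = -3621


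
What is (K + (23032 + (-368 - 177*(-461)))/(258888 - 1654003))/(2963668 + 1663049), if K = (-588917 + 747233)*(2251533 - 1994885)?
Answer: 56685593872004059/6454802287455 ≈ 8781.9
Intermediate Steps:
K = 40631484768 (K = 158316*256648 = 40631484768)
(K + (23032 + (-368 - 177*(-461)))/(258888 - 1654003))/(2963668 + 1663049) = (40631484768 + (23032 + (-368 - 177*(-461)))/(258888 - 1654003))/(2963668 + 1663049) = (40631484768 + (23032 + (-368 + 81597))/(-1395115))/4626717 = (40631484768 + (23032 + 81229)*(-1/1395115))*(1/4626717) = (40631484768 + 104261*(-1/1395115))*(1/4626717) = (40631484768 - 104261/1395115)*(1/4626717) = (56685593872004059/1395115)*(1/4626717) = 56685593872004059/6454802287455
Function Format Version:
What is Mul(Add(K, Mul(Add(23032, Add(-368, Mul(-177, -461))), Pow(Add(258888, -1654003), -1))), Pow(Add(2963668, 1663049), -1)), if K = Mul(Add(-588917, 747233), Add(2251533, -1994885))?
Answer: Rational(56685593872004059, 6454802287455) ≈ 8781.9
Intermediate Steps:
K = 40631484768 (K = Mul(158316, 256648) = 40631484768)
Mul(Add(K, Mul(Add(23032, Add(-368, Mul(-177, -461))), Pow(Add(258888, -1654003), -1))), Pow(Add(2963668, 1663049), -1)) = Mul(Add(40631484768, Mul(Add(23032, Add(-368, Mul(-177, -461))), Pow(Add(258888, -1654003), -1))), Pow(Add(2963668, 1663049), -1)) = Mul(Add(40631484768, Mul(Add(23032, Add(-368, 81597)), Pow(-1395115, -1))), Pow(4626717, -1)) = Mul(Add(40631484768, Mul(Add(23032, 81229), Rational(-1, 1395115))), Rational(1, 4626717)) = Mul(Add(40631484768, Mul(104261, Rational(-1, 1395115))), Rational(1, 4626717)) = Mul(Add(40631484768, Rational(-104261, 1395115)), Rational(1, 4626717)) = Mul(Rational(56685593872004059, 1395115), Rational(1, 4626717)) = Rational(56685593872004059, 6454802287455)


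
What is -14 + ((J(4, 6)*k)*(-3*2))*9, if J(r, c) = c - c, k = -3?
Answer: -14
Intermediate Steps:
J(r, c) = 0
-14 + ((J(4, 6)*k)*(-3*2))*9 = -14 + ((0*(-3))*(-3*2))*9 = -14 + (0*(-6))*9 = -14 + 0*9 = -14 + 0 = -14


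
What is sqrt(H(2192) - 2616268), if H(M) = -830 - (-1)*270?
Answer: 2*I*sqrt(654207) ≈ 1617.7*I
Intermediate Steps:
H(M) = -560 (H(M) = -830 - 1*(-270) = -830 + 270 = -560)
sqrt(H(2192) - 2616268) = sqrt(-560 - 2616268) = sqrt(-2616828) = 2*I*sqrt(654207)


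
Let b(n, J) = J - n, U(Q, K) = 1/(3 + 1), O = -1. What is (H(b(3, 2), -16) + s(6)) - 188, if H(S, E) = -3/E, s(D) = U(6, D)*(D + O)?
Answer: -2985/16 ≈ -186.56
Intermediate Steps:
U(Q, K) = ¼ (U(Q, K) = 1/4 = ¼)
s(D) = -¼ + D/4 (s(D) = (D - 1)/4 = (-1 + D)/4 = -¼ + D/4)
(H(b(3, 2), -16) + s(6)) - 188 = (-3/(-16) + (-¼ + (¼)*6)) - 188 = (-3*(-1/16) + (-¼ + 3/2)) - 188 = (3/16 + 5/4) - 188 = 23/16 - 188 = -2985/16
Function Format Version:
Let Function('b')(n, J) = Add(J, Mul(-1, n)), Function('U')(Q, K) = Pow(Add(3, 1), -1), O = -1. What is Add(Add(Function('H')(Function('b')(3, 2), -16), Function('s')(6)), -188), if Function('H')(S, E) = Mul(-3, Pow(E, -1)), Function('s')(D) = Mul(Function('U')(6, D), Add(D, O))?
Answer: Rational(-2985, 16) ≈ -186.56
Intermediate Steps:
Function('U')(Q, K) = Rational(1, 4) (Function('U')(Q, K) = Pow(4, -1) = Rational(1, 4))
Function('s')(D) = Add(Rational(-1, 4), Mul(Rational(1, 4), D)) (Function('s')(D) = Mul(Rational(1, 4), Add(D, -1)) = Mul(Rational(1, 4), Add(-1, D)) = Add(Rational(-1, 4), Mul(Rational(1, 4), D)))
Add(Add(Function('H')(Function('b')(3, 2), -16), Function('s')(6)), -188) = Add(Add(Mul(-3, Pow(-16, -1)), Add(Rational(-1, 4), Mul(Rational(1, 4), 6))), -188) = Add(Add(Mul(-3, Rational(-1, 16)), Add(Rational(-1, 4), Rational(3, 2))), -188) = Add(Add(Rational(3, 16), Rational(5, 4)), -188) = Add(Rational(23, 16), -188) = Rational(-2985, 16)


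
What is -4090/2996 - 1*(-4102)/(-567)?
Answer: -1043473/121338 ≈ -8.5997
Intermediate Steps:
-4090/2996 - 1*(-4102)/(-567) = -4090*1/2996 + 4102*(-1/567) = -2045/1498 - 586/81 = -1043473/121338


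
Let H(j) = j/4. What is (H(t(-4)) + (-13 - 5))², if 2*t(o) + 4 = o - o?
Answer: 1369/4 ≈ 342.25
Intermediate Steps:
t(o) = -2 (t(o) = -2 + (o - o)/2 = -2 + (½)*0 = -2 + 0 = -2)
H(j) = j/4 (H(j) = j*(¼) = j/4)
(H(t(-4)) + (-13 - 5))² = ((¼)*(-2) + (-13 - 5))² = (-½ - 18)² = (-37/2)² = 1369/4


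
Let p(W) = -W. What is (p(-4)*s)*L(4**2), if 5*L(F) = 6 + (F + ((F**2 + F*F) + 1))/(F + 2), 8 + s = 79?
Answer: 90454/45 ≈ 2010.1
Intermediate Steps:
s = 71 (s = -8 + 79 = 71)
L(F) = 6/5 + (1 + F + 2*F**2)/(5*(2 + F)) (L(F) = (6 + (F + ((F**2 + F*F) + 1))/(F + 2))/5 = (6 + (F + ((F**2 + F**2) + 1))/(2 + F))/5 = (6 + (F + (2*F**2 + 1))/(2 + F))/5 = (6 + (F + (1 + 2*F**2))/(2 + F))/5 = (6 + (1 + F + 2*F**2)/(2 + F))/5 = 6/5 + (1 + F + 2*F**2)/(5*(2 + F)))
(p(-4)*s)*L(4**2) = (-1*(-4)*71)*((13 + 2*(4**2)**2 + 7*4**2)/(5*(2 + 4**2))) = (4*71)*((13 + 2*16**2 + 7*16)/(5*(2 + 16))) = 284*((1/5)*(13 + 2*256 + 112)/18) = 284*((1/5)*(1/18)*(13 + 512 + 112)) = 284*((1/5)*(1/18)*637) = 284*(637/90) = 90454/45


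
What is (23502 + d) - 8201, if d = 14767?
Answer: 30068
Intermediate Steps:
(23502 + d) - 8201 = (23502 + 14767) - 8201 = 38269 - 8201 = 30068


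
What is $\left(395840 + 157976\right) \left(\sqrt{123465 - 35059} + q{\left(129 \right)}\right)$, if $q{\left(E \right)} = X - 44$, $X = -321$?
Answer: $-202142840 + 553816 \sqrt{88406} \approx -3.7476 \cdot 10^{7}$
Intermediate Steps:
$q{\left(E \right)} = -365$ ($q{\left(E \right)} = -321 - 44 = -365$)
$\left(395840 + 157976\right) \left(\sqrt{123465 - 35059} + q{\left(129 \right)}\right) = \left(395840 + 157976\right) \left(\sqrt{123465 - 35059} - 365\right) = 553816 \left(\sqrt{88406} - 365\right) = 553816 \left(-365 + \sqrt{88406}\right) = -202142840 + 553816 \sqrt{88406}$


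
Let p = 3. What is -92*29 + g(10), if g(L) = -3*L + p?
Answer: -2695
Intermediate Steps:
g(L) = 3 - 3*L (g(L) = -3*L + 3 = 3 - 3*L)
-92*29 + g(10) = -92*29 + (3 - 3*10) = -2668 + (3 - 30) = -2668 - 27 = -2695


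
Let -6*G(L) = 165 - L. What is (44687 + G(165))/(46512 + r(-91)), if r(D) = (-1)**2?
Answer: 44687/46513 ≈ 0.96074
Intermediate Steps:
G(L) = -55/2 + L/6 (G(L) = -(165 - L)/6 = -55/2 + L/6)
r(D) = 1
(44687 + G(165))/(46512 + r(-91)) = (44687 + (-55/2 + (1/6)*165))/(46512 + 1) = (44687 + (-55/2 + 55/2))/46513 = (44687 + 0)*(1/46513) = 44687*(1/46513) = 44687/46513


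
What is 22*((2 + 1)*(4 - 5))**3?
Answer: -594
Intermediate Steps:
22*((2 + 1)*(4 - 5))**3 = 22*(3*(-1))**3 = 22*(-3)**3 = 22*(-27) = -594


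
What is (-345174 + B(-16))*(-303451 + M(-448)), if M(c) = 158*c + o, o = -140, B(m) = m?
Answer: 129230506250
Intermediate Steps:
M(c) = -140 + 158*c (M(c) = 158*c - 140 = -140 + 158*c)
(-345174 + B(-16))*(-303451 + M(-448)) = (-345174 - 16)*(-303451 + (-140 + 158*(-448))) = -345190*(-303451 + (-140 - 70784)) = -345190*(-303451 - 70924) = -345190*(-374375) = 129230506250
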